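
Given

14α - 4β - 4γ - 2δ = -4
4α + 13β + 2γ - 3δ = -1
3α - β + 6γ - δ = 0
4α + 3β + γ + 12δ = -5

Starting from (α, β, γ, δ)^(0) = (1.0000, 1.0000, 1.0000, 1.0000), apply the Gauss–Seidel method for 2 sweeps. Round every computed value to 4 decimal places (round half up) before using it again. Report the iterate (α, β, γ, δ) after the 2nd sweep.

Iteration 1:
  α = (-4 - (-4)·1.0000 - (-4)·1.0000 - (-2)·1.0000) / (14) = 0.4286
  β = (-1 - (4)·0.4286 - (2)·1.0000 - (-3)·1.0000) / (13) = -0.1319
  γ = (0 - (3)·0.4286 - (-1)·-0.1319 - (-1)·1.0000) / (6) = -0.0696
  δ = (-5 - (4)·0.4286 - (3)·-0.1319 - (1)·-0.0696) / (12) = -0.5208
Iteration 2:
  α = (-4 - (-4)·-0.1319 - (-4)·-0.0696 - (-2)·-0.5208) / (14) = -0.4177
  β = (-1 - (4)·-0.4177 - (2)·-0.0696 - (-3)·-0.5208) / (13) = -0.0579
  γ = (0 - (3)·-0.4177 - (-1)·-0.0579 - (-1)·-0.5208) / (6) = 0.1124
  δ = (-5 - (4)·-0.4177 - (3)·-0.0579 - (1)·0.1124) / (12) = -0.2723

(-0.4177, -0.0579, 0.1124, -0.2723)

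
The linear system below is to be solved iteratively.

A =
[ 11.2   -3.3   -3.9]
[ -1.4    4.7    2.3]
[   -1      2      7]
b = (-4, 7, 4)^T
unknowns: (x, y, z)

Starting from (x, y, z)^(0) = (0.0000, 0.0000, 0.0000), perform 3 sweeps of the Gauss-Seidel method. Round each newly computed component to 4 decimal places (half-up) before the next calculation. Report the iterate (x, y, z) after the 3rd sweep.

(0.1307, 1.4456, 0.1771)

Iteration 1:
  x = (-4 - (-3.3)·0.0000 - (-3.9)·0.0000) / (11.2) = -0.3571
  y = (7 - (-1.4)·-0.3571 - (2.3)·0.0000) / (4.7) = 1.3830
  z = (4 - (-1)·-0.3571 - (2)·1.3830) / (7) = 0.1253
Iteration 2:
  x = (-4 - (-3.3)·1.3830 - (-3.9)·0.1253) / (11.2) = 0.0940
  y = (7 - (-1.4)·0.0940 - (2.3)·0.1253) / (4.7) = 1.4560
  z = (4 - (-1)·0.0940 - (2)·1.4560) / (7) = 0.1689
Iteration 3:
  x = (-4 - (-3.3)·1.4560 - (-3.9)·0.1689) / (11.2) = 0.1307
  y = (7 - (-1.4)·0.1307 - (2.3)·0.1689) / (4.7) = 1.4456
  z = (4 - (-1)·0.1307 - (2)·1.4456) / (7) = 0.1771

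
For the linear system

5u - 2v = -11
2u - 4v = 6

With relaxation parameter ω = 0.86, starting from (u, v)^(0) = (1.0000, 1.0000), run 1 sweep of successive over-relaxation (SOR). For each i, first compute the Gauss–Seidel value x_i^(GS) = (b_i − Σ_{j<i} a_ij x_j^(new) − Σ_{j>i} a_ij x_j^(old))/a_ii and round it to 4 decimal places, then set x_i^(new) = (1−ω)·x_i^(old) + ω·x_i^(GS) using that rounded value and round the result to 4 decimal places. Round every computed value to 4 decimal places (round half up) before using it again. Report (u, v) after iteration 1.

(-1.4080, -1.7554)

Iteration 1:
  u: GS value = (-11 - (-2)·1.0000) / (5) = -1.8000;  u ← (1−ω)·1.0000 + ω·-1.8000 = -1.4080
  v: GS value = (6 - (2)·-1.4080) / (-4) = -2.2040;  v ← (1−ω)·1.0000 + ω·-2.2040 = -1.7554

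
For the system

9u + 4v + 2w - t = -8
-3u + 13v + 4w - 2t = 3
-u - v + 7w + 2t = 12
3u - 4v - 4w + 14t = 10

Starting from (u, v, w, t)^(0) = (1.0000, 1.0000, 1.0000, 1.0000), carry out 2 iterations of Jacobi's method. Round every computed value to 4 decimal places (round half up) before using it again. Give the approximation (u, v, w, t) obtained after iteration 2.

Iteration 1:
  u = (-8 - (4)·1.0000 - (2)·1.0000 - (-1)·1.0000) / (9) = -1.4444
  v = (3 - (-3)·1.0000 - (4)·1.0000 - (-2)·1.0000) / (13) = 0.3077
  w = (12 - (-1)·1.0000 - (-1)·1.0000 - (2)·1.0000) / (7) = 1.7143
  t = (10 - (3)·1.0000 - (-4)·1.0000 - (-4)·1.0000) / (14) = 1.0714
Iteration 2:
  u = (-8 - (4)·0.3077 - (2)·1.7143 - (-1)·1.0714) / (9) = -1.2876
  v = (3 - (-3)·-1.4444 - (4)·1.7143 - (-2)·1.0714) / (13) = -0.4652
  w = (12 - (-1)·-1.4444 - (-1)·0.3077 - (2)·1.0714) / (7) = 1.2458
  t = (10 - (3)·-1.4444 - (-4)·0.3077 - (-4)·1.7143) / (14) = 1.6015

(-1.2876, -0.4652, 1.2458, 1.6015)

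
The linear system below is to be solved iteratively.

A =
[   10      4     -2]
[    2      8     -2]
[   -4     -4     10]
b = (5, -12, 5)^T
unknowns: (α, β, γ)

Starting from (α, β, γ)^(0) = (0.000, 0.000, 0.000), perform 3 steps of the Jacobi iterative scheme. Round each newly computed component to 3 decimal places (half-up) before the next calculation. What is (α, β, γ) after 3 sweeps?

(1.120, -1.775, 0.380)

Iteration 1:
  α = (5 - (4)·0.000 - (-2)·0.000) / (10) = 0.500
  β = (-12 - (2)·0.000 - (-2)·0.000) / (8) = -1.500
  γ = (5 - (-4)·0.000 - (-4)·0.000) / (10) = 0.500
Iteration 2:
  α = (5 - (4)·-1.500 - (-2)·0.500) / (10) = 1.200
  β = (-12 - (2)·0.500 - (-2)·0.500) / (8) = -1.500
  γ = (5 - (-4)·0.500 - (-4)·-1.500) / (10) = 0.100
Iteration 3:
  α = (5 - (4)·-1.500 - (-2)·0.100) / (10) = 1.120
  β = (-12 - (2)·1.200 - (-2)·0.100) / (8) = -1.775
  γ = (5 - (-4)·1.200 - (-4)·-1.500) / (10) = 0.380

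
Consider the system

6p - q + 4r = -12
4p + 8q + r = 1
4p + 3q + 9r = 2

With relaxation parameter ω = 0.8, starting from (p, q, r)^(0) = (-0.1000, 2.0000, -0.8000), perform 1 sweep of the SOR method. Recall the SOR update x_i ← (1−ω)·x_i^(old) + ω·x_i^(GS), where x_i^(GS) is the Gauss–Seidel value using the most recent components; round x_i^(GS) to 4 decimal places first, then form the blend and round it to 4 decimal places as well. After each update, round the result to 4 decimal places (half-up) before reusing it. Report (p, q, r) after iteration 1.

Iteration 1:
  p: GS value = (-12 - (-1)·2.0000 - (4)·-0.8000) / (6) = -1.1333;  p ← (1−ω)·-0.1000 + ω·-1.1333 = -0.9266
  q: GS value = (1 - (4)·-0.9266 - (1)·-0.8000) / (8) = 0.6883;  q ← (1−ω)·2.0000 + ω·0.6883 = 0.9506
  r: GS value = (2 - (4)·-0.9266 - (3)·0.9506) / (9) = 0.3172;  r ← (1−ω)·-0.8000 + ω·0.3172 = 0.0938

(-0.9266, 0.9506, 0.0938)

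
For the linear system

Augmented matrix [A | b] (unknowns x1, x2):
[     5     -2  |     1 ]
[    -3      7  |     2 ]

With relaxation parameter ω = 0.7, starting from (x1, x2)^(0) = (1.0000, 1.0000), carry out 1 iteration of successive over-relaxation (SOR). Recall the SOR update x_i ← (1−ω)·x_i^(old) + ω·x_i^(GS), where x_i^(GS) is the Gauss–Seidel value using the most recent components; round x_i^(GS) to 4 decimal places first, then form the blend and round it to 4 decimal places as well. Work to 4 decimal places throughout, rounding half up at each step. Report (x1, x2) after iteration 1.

Iteration 1:
  x1: GS value = (1 - (-2)·1.0000) / (5) = 0.6000;  x1 ← (1−ω)·1.0000 + ω·0.6000 = 0.7200
  x2: GS value = (2 - (-3)·0.7200) / (7) = 0.5943;  x2 ← (1−ω)·1.0000 + ω·0.5943 = 0.7160

(0.7200, 0.7160)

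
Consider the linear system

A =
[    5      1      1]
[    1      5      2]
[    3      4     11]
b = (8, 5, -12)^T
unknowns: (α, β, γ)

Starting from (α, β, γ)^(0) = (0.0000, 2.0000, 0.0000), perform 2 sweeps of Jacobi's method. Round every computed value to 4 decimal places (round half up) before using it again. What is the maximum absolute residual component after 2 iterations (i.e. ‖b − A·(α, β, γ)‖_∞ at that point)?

3.6402

Iteration 1:
  α = (8 - (1)·2.0000 - (1)·0.0000) / (5) = 1.2000
  β = (5 - (1)·0.0000 - (2)·0.0000) / (5) = 1.0000
  γ = (-12 - (3)·0.0000 - (4)·2.0000) / (11) = -1.8182
Iteration 2:
  α = (8 - (1)·1.0000 - (1)·-1.8182) / (5) = 1.7636
  β = (5 - (1)·1.2000 - (2)·-1.8182) / (5) = 1.4873
  γ = (-12 - (3)·1.2000 - (4)·1.0000) / (11) = -1.7818
Residual b − A·x = (-0.5235, -0.6365, -3.6402); ∞-norm = 3.6402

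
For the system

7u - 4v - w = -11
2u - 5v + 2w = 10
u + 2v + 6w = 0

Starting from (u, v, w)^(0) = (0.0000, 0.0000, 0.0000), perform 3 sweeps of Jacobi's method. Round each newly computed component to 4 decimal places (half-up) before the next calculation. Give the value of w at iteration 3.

Iteration 1:
  u = (-11 - (-4)·0.0000 - (-1)·0.0000) / (7) = -1.5714
  v = (10 - (2)·0.0000 - (2)·0.0000) / (-5) = -2.0000
  w = (0 - (1)·0.0000 - (2)·0.0000) / (6) = 0.0000
Iteration 2:
  u = (-11 - (-4)·-2.0000 - (-1)·0.0000) / (7) = -2.7143
  v = (10 - (2)·-1.5714 - (2)·0.0000) / (-5) = -2.6286
  w = (0 - (1)·-1.5714 - (2)·-2.0000) / (6) = 0.9286
Iteration 3:
  u = (-11 - (-4)·-2.6286 - (-1)·0.9286) / (7) = -2.9408
  v = (10 - (2)·-2.7143 - (2)·0.9286) / (-5) = -2.7143
  w = (0 - (1)·-2.7143 - (2)·-2.6286) / (6) = 1.3286

1.3286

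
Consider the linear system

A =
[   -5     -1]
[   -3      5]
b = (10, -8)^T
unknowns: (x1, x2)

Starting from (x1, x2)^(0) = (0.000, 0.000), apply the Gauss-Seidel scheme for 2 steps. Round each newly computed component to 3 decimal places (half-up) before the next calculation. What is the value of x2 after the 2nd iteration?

Iteration 1:
  x1 = (10 - (-1)·0.000) / (-5) = -2.000
  x2 = (-8 - (-3)·-2.000) / (5) = -2.800
Iteration 2:
  x1 = (10 - (-1)·-2.800) / (-5) = -1.440
  x2 = (-8 - (-3)·-1.440) / (5) = -2.464

-2.464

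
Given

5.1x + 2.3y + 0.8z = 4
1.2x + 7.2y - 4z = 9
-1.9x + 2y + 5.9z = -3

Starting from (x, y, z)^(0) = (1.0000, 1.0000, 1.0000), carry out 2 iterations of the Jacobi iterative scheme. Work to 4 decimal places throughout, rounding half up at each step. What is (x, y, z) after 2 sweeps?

(0.1276, 0.9287, -1.0072)

Iteration 1:
  x = (4 - (2.3)·1.0000 - (0.8)·1.0000) / (5.1) = 0.1765
  y = (9 - (1.2)·1.0000 - (-4)·1.0000) / (7.2) = 1.6389
  z = (-3 - (-1.9)·1.0000 - (2)·1.0000) / (5.9) = -0.5254
Iteration 2:
  x = (4 - (2.3)·1.6389 - (0.8)·-0.5254) / (5.1) = 0.1276
  y = (9 - (1.2)·0.1765 - (-4)·-0.5254) / (7.2) = 0.9287
  z = (-3 - (-1.9)·0.1765 - (2)·1.6389) / (5.9) = -1.0072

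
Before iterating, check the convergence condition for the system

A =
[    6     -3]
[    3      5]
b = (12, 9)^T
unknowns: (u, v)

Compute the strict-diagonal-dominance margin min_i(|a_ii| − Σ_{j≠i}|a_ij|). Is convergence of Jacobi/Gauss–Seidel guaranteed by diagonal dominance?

2

row 1: |6| − (3) = 3
row 2: |5| − (3) = 2
minimum over rows = 2 → strictly diagonally dominant (convergence guaranteed)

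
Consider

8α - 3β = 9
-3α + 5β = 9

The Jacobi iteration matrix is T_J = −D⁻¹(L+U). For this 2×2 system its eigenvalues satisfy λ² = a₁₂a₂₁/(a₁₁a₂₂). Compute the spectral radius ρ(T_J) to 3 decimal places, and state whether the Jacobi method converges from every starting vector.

0.474

a₁₂a₂₁/(a₁₁a₂₂) = (-3)·(-3) / ((8)·(5)) = 0.225000
ρ = √|0.225000| = √0.225000 = 0.474
ρ < 1, so Jacobi converges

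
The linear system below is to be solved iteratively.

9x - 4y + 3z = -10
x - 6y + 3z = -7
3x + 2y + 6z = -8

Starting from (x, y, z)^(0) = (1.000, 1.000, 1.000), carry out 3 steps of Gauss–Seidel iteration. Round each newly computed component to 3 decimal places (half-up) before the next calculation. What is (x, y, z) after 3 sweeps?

(-0.389, 0.352, -1.256)

Iteration 1:
  x = (-10 - (-4)·1.000 - (3)·1.000) / (9) = -1.000
  y = (-7 - (1)·-1.000 - (3)·1.000) / (-6) = 1.500
  z = (-8 - (3)·-1.000 - (2)·1.500) / (6) = -1.333
Iteration 2:
  x = (-10 - (-4)·1.500 - (3)·-1.333) / (9) = 0.000
  y = (-7 - (1)·0.000 - (3)·-1.333) / (-6) = 0.500
  z = (-8 - (3)·0.000 - (2)·0.500) / (6) = -1.500
Iteration 3:
  x = (-10 - (-4)·0.500 - (3)·-1.500) / (9) = -0.389
  y = (-7 - (1)·-0.389 - (3)·-1.500) / (-6) = 0.352
  z = (-8 - (3)·-0.389 - (2)·0.352) / (6) = -1.256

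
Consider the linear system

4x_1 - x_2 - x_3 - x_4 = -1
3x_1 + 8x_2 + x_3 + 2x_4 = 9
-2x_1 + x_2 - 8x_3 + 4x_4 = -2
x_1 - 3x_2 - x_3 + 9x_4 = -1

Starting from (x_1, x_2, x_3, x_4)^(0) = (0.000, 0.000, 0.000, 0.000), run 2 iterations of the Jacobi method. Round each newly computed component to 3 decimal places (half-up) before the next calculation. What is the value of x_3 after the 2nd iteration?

Iteration 1:
  x_1 = (-1 - (-1)·0.000 - (-1)·0.000 - (-1)·0.000) / (4) = -0.250
  x_2 = (9 - (3)·0.000 - (1)·0.000 - (2)·0.000) / (8) = 1.125
  x_3 = (-2 - (-2)·0.000 - (1)·0.000 - (4)·0.000) / (-8) = 0.250
  x_4 = (-1 - (1)·0.000 - (-3)·0.000 - (-1)·0.000) / (9) = -0.111
Iteration 2:
  x_1 = (-1 - (-1)·1.125 - (-1)·0.250 - (-1)·-0.111) / (4) = 0.066
  x_2 = (9 - (3)·-0.250 - (1)·0.250 - (2)·-0.111) / (8) = 1.215
  x_3 = (-2 - (-2)·-0.250 - (1)·1.125 - (4)·-0.111) / (-8) = 0.398
  x_4 = (-1 - (1)·-0.250 - (-3)·1.125 - (-1)·0.250) / (9) = 0.319

0.398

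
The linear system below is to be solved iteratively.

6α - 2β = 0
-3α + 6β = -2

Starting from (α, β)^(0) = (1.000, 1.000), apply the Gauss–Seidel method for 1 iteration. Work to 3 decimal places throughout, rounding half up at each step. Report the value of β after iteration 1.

-0.167

Iteration 1:
  α = (0 - (-2)·1.000) / (6) = 0.333
  β = (-2 - (-3)·0.333) / (6) = -0.167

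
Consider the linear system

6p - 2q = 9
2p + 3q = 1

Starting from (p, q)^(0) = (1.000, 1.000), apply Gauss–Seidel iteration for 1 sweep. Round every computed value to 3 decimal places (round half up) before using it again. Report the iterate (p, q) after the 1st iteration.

(1.833, -0.889)

Iteration 1:
  p = (9 - (-2)·1.000) / (6) = 1.833
  q = (1 - (2)·1.833) / (3) = -0.889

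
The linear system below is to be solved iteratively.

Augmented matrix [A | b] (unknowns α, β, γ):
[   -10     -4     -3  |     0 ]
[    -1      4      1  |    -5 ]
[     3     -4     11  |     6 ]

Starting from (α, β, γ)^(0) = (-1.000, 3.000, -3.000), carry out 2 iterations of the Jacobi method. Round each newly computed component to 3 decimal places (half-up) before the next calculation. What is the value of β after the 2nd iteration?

-1.802

Iteration 1:
  α = (0 - (-4)·3.000 - (-3)·-3.000) / (-10) = -0.300
  β = (-5 - (-1)·-1.000 - (1)·-3.000) / (4) = -0.750
  γ = (6 - (3)·-1.000 - (-4)·3.000) / (11) = 1.909
Iteration 2:
  α = (0 - (-4)·-0.750 - (-3)·1.909) / (-10) = -0.273
  β = (-5 - (-1)·-0.300 - (1)·1.909) / (4) = -1.802
  γ = (6 - (3)·-0.300 - (-4)·-0.750) / (11) = 0.355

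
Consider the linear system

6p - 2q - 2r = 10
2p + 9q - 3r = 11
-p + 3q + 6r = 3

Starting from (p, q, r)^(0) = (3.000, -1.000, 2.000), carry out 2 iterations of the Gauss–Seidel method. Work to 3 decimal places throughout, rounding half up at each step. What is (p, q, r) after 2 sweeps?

Iteration 1:
  p = (10 - (-2)·-1.000 - (-2)·2.000) / (6) = 2.000
  q = (11 - (2)·2.000 - (-3)·2.000) / (9) = 1.444
  r = (3 - (-1)·2.000 - (3)·1.444) / (6) = 0.111
Iteration 2:
  p = (10 - (-2)·1.444 - (-2)·0.111) / (6) = 2.185
  q = (11 - (2)·2.185 - (-3)·0.111) / (9) = 0.774
  r = (3 - (-1)·2.185 - (3)·0.774) / (6) = 0.477

(2.185, 0.774, 0.477)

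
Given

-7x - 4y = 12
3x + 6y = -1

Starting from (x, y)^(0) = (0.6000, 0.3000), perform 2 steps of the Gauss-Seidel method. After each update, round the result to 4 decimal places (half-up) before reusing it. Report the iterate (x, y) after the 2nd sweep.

(-2.1578, 0.9122)

Iteration 1:
  x = (12 - (-4)·0.3000) / (-7) = -1.8857
  y = (-1 - (3)·-1.8857) / (6) = 0.7762
Iteration 2:
  x = (12 - (-4)·0.7762) / (-7) = -2.1578
  y = (-1 - (3)·-2.1578) / (6) = 0.9122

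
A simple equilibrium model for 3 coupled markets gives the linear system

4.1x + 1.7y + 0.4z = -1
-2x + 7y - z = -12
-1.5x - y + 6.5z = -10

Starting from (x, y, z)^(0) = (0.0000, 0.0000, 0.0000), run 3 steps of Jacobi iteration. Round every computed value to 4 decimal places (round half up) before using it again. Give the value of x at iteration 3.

Iteration 1:
  x = (-1 - (1.7)·0.0000 - (0.4)·0.0000) / (4.1) = -0.2439
  y = (-12 - (-2)·0.0000 - (-1)·0.0000) / (7) = -1.7143
  z = (-10 - (-1.5)·0.0000 - (-1)·0.0000) / (6.5) = -1.5385
Iteration 2:
  x = (-1 - (1.7)·-1.7143 - (0.4)·-1.5385) / (4.1) = 0.6170
  y = (-12 - (-2)·-0.2439 - (-1)·-1.5385) / (7) = -2.0038
  z = (-10 - (-1.5)·-0.2439 - (-1)·-1.7143) / (6.5) = -1.8585
Iteration 3:
  x = (-1 - (1.7)·-2.0038 - (0.4)·-1.8585) / (4.1) = 0.7683
  y = (-12 - (-2)·0.6170 - (-1)·-1.8585) / (7) = -1.8035
  z = (-10 - (-1.5)·0.6170 - (-1)·-2.0038) / (6.5) = -1.7044

0.7683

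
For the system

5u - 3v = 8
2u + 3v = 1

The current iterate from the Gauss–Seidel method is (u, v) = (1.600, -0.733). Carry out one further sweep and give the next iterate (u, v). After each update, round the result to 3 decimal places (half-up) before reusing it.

(1.160, -0.440)

One sweep:
  u = (8 - (-3)·-0.733) / (5) = 1.160
  v = (1 - (2)·1.160) / (3) = -0.440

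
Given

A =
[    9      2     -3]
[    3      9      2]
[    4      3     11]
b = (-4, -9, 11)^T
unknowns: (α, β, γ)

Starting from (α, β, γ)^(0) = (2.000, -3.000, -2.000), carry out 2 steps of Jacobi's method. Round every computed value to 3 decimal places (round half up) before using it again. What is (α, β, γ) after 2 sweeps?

Iteration 1:
  α = (-4 - (2)·-3.000 - (-3)·-2.000) / (9) = -0.444
  β = (-9 - (3)·2.000 - (2)·-2.000) / (9) = -1.222
  γ = (11 - (4)·2.000 - (3)·-3.000) / (11) = 1.091
Iteration 2:
  α = (-4 - (2)·-1.222 - (-3)·1.091) / (9) = 0.191
  β = (-9 - (3)·-0.444 - (2)·1.091) / (9) = -1.094
  γ = (11 - (4)·-0.444 - (3)·-1.222) / (11) = 1.495

(0.191, -1.094, 1.495)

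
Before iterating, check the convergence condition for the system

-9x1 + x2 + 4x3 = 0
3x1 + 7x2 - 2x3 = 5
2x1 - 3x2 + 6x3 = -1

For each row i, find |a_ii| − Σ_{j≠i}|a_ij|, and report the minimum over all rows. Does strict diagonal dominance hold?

1

row 1: |-9| − (1+4) = 4
row 2: |7| − (3+2) = 2
row 3: |6| − (2+3) = 1
minimum over rows = 1 → strictly diagonally dominant (convergence guaranteed)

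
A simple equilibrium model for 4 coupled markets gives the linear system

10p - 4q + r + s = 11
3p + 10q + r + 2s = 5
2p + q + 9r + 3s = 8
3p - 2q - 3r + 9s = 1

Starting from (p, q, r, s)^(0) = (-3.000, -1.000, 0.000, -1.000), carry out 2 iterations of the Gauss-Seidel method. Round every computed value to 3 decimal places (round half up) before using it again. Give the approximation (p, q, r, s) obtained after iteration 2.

Iteration 1:
  p = (11 - (-4)·-1.000 - (1)·0.000 - (1)·-1.000) / (10) = 0.800
  q = (5 - (3)·0.800 - (1)·0.000 - (2)·-1.000) / (10) = 0.460
  r = (8 - (2)·0.800 - (1)·0.460 - (3)·-1.000) / (9) = 0.993
  s = (1 - (3)·0.800 - (-2)·0.460 - (-3)·0.993) / (9) = 0.278
Iteration 2:
  p = (11 - (-4)·0.460 - (1)·0.993 - (1)·0.278) / (10) = 1.157
  q = (5 - (3)·1.157 - (1)·0.993 - (2)·0.278) / (10) = -0.002
  r = (8 - (2)·1.157 - (1)·-0.002 - (3)·0.278) / (9) = 0.539
  s = (1 - (3)·1.157 - (-2)·-0.002 - (-3)·0.539) / (9) = -0.095

(1.157, -0.002, 0.539, -0.095)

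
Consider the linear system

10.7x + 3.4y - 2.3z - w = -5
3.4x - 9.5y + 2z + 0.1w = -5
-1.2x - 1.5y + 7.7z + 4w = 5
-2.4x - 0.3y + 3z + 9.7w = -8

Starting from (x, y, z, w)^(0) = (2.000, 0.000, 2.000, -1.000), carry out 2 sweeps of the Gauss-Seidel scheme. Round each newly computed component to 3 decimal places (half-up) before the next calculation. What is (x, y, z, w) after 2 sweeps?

(-0.582, 0.583, 1.315, -1.357)

Iteration 1:
  x = (-5 - (3.4)·0.000 - (-2.3)·2.000 - (-1)·-1.000) / (10.7) = -0.131
  y = (-5 - (3.4)·-0.131 - (2)·2.000 - (0.1)·-1.000) / (-9.5) = 0.890
  z = (5 - (-1.2)·-0.131 - (-1.5)·0.890 - (4)·-1.000) / (7.7) = 1.322
  w = (-8 - (-2.4)·-0.131 - (-0.3)·0.890 - (3)·1.322) / (9.7) = -1.238
Iteration 2:
  x = (-5 - (3.4)·0.890 - (-2.3)·1.322 - (-1)·-1.238) / (10.7) = -0.582
  y = (-5 - (3.4)·-0.582 - (2)·1.322 - (0.1)·-1.238) / (-9.5) = 0.583
  z = (5 - (-1.2)·-0.582 - (-1.5)·0.583 - (4)·-1.238) / (7.7) = 1.315
  w = (-8 - (-2.4)·-0.582 - (-0.3)·0.583 - (3)·1.315) / (9.7) = -1.357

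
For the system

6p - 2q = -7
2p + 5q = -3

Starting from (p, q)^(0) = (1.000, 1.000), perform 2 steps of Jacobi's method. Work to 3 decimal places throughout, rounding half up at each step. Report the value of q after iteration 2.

Iteration 1:
  p = (-7 - (-2)·1.000) / (6) = -0.833
  q = (-3 - (2)·1.000) / (5) = -1.000
Iteration 2:
  p = (-7 - (-2)·-1.000) / (6) = -1.500
  q = (-3 - (2)·-0.833) / (5) = -0.267

-0.267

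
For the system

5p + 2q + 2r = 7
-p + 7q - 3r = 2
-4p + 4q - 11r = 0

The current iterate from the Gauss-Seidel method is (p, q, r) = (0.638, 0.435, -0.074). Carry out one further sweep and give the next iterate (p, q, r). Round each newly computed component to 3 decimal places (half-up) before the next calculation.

(1.256, 0.433, -0.299)

One sweep:
  p = (7 - (2)·0.435 - (2)·-0.074) / (5) = 1.256
  q = (2 - (-1)·1.256 - (-3)·-0.074) / (7) = 0.433
  r = (0 - (-4)·1.256 - (4)·0.433) / (-11) = -0.299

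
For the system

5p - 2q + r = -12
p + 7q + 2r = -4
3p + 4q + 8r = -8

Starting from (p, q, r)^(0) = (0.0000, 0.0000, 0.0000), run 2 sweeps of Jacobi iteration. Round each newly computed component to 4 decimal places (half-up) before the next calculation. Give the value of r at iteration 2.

0.1857

Iteration 1:
  p = (-12 - (-2)·0.0000 - (1)·0.0000) / (5) = -2.4000
  q = (-4 - (1)·0.0000 - (2)·0.0000) / (7) = -0.5714
  r = (-8 - (3)·0.0000 - (4)·0.0000) / (8) = -1.0000
Iteration 2:
  p = (-12 - (-2)·-0.5714 - (1)·-1.0000) / (5) = -2.4286
  q = (-4 - (1)·-2.4000 - (2)·-1.0000) / (7) = 0.0571
  r = (-8 - (3)·-2.4000 - (4)·-0.5714) / (8) = 0.1857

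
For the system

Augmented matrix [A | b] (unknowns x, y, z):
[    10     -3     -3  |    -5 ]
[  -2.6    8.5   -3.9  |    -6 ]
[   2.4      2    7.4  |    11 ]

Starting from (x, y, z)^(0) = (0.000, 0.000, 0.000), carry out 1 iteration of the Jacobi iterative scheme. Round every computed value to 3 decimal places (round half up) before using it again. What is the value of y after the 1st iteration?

Iteration 1:
  x = (-5 - (-3)·0.000 - (-3)·0.000) / (10) = -0.500
  y = (-6 - (-2.6)·0.000 - (-3.9)·0.000) / (8.5) = -0.706
  z = (11 - (2.4)·0.000 - (2)·0.000) / (7.4) = 1.486

-0.706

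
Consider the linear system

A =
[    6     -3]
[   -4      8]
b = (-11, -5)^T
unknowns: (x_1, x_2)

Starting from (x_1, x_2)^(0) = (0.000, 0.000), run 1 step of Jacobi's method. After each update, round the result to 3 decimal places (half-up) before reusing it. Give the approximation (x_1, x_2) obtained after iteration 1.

Iteration 1:
  x_1 = (-11 - (-3)·0.000) / (6) = -1.833
  x_2 = (-5 - (-4)·0.000) / (8) = -0.625

(-1.833, -0.625)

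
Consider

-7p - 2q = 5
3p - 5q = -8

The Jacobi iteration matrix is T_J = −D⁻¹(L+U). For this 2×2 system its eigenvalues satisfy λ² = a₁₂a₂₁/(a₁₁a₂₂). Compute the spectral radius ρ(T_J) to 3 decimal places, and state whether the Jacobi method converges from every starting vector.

0.414

a₁₂a₂₁/(a₁₁a₂₂) = (-2)·(3) / ((-7)·(-5)) = -0.171429
ρ = √|-0.171429| = √0.171429 = 0.414
ρ < 1, so Jacobi converges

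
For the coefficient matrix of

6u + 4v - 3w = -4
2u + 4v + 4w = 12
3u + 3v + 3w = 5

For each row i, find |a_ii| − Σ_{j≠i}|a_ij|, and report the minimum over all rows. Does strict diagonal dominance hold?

row 1: |6| − (4+3) = -1
row 2: |4| − (2+4) = -2
row 3: |3| − (3+3) = -3
minimum over rows = -3 → not strictly diagonally dominant

-3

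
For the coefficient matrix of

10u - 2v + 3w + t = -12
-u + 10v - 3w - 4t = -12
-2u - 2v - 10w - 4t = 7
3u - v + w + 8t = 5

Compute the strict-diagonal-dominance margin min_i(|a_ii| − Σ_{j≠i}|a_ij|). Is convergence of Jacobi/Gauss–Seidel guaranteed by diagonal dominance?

2

row 1: |10| − (2+3+1) = 4
row 2: |10| − (1+3+4) = 2
row 3: |-10| − (2+2+4) = 2
row 4: |8| − (3+1+1) = 3
minimum over rows = 2 → strictly diagonally dominant (convergence guaranteed)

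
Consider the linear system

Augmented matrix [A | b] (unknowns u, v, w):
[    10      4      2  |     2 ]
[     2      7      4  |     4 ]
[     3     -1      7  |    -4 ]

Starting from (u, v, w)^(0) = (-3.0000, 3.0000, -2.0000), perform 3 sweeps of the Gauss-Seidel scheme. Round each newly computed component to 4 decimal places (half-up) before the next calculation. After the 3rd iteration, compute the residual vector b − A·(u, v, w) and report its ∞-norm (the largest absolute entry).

0.8597

Iteration 1:
  u = (2 - (4)·3.0000 - (2)·-2.0000) / (10) = -0.6000
  v = (4 - (2)·-0.6000 - (4)·-2.0000) / (7) = 1.8857
  w = (-4 - (3)·-0.6000 - (-1)·1.8857) / (7) = -0.0449
Iteration 2:
  u = (2 - (4)·1.8857 - (2)·-0.0449) / (10) = -0.5453
  v = (4 - (2)·-0.5453 - (4)·-0.0449) / (7) = 0.7529
  w = (-4 - (3)·-0.5453 - (-1)·0.7529) / (7) = -0.2302
Iteration 3:
  u = (2 - (4)·0.7529 - (2)·-0.2302) / (10) = -0.0551
  v = (4 - (2)·-0.0551 - (4)·-0.2302) / (7) = 0.7187
  w = (-4 - (3)·-0.0551 - (-1)·0.7187) / (7) = -0.4451
Residual b − A·x = (0.5664, 0.8597, -0.0003); ∞-norm = 0.8597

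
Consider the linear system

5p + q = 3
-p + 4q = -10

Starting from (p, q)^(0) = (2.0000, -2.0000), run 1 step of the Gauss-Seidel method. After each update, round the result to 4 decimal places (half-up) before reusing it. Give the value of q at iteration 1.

-2.2500

Iteration 1:
  p = (3 - (1)·-2.0000) / (5) = 1.0000
  q = (-10 - (-1)·1.0000) / (4) = -2.2500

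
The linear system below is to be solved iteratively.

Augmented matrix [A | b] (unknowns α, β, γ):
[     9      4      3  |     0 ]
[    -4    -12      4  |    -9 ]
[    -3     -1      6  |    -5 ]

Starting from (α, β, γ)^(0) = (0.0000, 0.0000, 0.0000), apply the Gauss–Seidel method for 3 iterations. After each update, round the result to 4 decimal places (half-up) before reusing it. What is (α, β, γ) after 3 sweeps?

Iteration 1:
  α = (0 - (4)·0.0000 - (3)·0.0000) / (9) = 0.0000
  β = (-9 - (-4)·0.0000 - (4)·0.0000) / (-12) = 0.7500
  γ = (-5 - (-3)·0.0000 - (-1)·0.7500) / (6) = -0.7083
Iteration 2:
  α = (0 - (4)·0.7500 - (3)·-0.7083) / (9) = -0.0972
  β = (-9 - (-4)·-0.0972 - (4)·-0.7083) / (-12) = 0.5463
  γ = (-5 - (-3)·-0.0972 - (-1)·0.5463) / (6) = -0.7909
Iteration 3:
  α = (0 - (4)·0.5463 - (3)·-0.7909) / (9) = 0.0208
  β = (-9 - (-4)·0.0208 - (4)·-0.7909) / (-12) = 0.4794
  γ = (-5 - (-3)·0.0208 - (-1)·0.4794) / (6) = -0.7430

(0.0208, 0.4794, -0.7430)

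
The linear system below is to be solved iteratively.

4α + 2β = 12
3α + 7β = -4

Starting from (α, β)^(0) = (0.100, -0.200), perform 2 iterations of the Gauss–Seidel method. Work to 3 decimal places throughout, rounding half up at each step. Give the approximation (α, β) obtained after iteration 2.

(3.950, -2.264)

Iteration 1:
  α = (12 - (2)·-0.200) / (4) = 3.100
  β = (-4 - (3)·3.100) / (7) = -1.900
Iteration 2:
  α = (12 - (2)·-1.900) / (4) = 3.950
  β = (-4 - (3)·3.950) / (7) = -2.264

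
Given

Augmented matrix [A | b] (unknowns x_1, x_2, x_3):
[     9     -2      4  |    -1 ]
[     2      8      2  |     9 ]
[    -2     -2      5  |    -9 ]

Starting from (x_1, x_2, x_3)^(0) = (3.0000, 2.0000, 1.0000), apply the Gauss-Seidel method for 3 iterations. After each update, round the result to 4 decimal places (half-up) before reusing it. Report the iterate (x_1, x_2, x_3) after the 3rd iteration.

Iteration 1:
  x_1 = (-1 - (-2)·2.0000 - (4)·1.0000) / (9) = -0.1111
  x_2 = (9 - (2)·-0.1111 - (2)·1.0000) / (8) = 0.9028
  x_3 = (-9 - (-2)·-0.1111 - (-2)·0.9028) / (5) = -1.4833
Iteration 2:
  x_1 = (-1 - (-2)·0.9028 - (4)·-1.4833) / (9) = 0.7488
  x_2 = (9 - (2)·0.7488 - (2)·-1.4833) / (8) = 1.3086
  x_3 = (-9 - (-2)·0.7488 - (-2)·1.3086) / (5) = -0.9770
Iteration 3:
  x_1 = (-1 - (-2)·1.3086 - (4)·-0.9770) / (9) = 0.6139
  x_2 = (9 - (2)·0.6139 - (2)·-0.9770) / (8) = 1.2158
  x_3 = (-9 - (-2)·0.6139 - (-2)·1.2158) / (5) = -1.0681

(0.6139, 1.2158, -1.0681)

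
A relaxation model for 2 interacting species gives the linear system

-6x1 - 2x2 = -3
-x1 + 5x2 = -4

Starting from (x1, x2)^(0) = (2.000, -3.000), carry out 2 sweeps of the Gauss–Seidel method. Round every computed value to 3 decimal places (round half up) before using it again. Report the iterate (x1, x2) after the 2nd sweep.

(0.667, -0.667)

Iteration 1:
  x1 = (-3 - (-2)·-3.000) / (-6) = 1.500
  x2 = (-4 - (-1)·1.500) / (5) = -0.500
Iteration 2:
  x1 = (-3 - (-2)·-0.500) / (-6) = 0.667
  x2 = (-4 - (-1)·0.667) / (5) = -0.667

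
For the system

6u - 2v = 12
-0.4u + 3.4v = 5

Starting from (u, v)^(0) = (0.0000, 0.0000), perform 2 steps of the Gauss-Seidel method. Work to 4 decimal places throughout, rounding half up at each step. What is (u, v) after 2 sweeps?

(2.5686, 1.7728)

Iteration 1:
  u = (12 - (-2)·0.0000) / (6) = 2.0000
  v = (5 - (-0.4)·2.0000) / (3.4) = 1.7059
Iteration 2:
  u = (12 - (-2)·1.7059) / (6) = 2.5686
  v = (5 - (-0.4)·2.5686) / (3.4) = 1.7728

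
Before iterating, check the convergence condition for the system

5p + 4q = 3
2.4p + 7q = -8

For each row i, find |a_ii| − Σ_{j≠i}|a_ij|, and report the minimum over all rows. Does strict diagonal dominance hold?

1

row 1: |5| − (4) = 1
row 2: |7| − (2.4) = 4.6
minimum over rows = 1 → strictly diagonally dominant (convergence guaranteed)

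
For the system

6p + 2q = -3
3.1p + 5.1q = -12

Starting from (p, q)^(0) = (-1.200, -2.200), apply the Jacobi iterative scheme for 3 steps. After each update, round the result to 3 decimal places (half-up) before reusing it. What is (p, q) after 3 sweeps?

Iteration 1:
  p = (-3 - (2)·-2.200) / (6) = 0.233
  q = (-12 - (3.1)·-1.200) / (5.1) = -1.624
Iteration 2:
  p = (-3 - (2)·-1.624) / (6) = 0.041
  q = (-12 - (3.1)·0.233) / (5.1) = -2.495
Iteration 3:
  p = (-3 - (2)·-2.495) / (6) = 0.332
  q = (-12 - (3.1)·0.041) / (5.1) = -2.378

(0.332, -2.378)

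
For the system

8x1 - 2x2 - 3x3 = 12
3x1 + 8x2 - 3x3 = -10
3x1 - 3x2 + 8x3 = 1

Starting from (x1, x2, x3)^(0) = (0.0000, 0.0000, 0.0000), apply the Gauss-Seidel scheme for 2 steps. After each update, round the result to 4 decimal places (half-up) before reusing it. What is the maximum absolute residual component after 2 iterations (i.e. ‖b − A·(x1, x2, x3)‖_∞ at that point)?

Iteration 1:
  x1 = (12 - (-2)·0.0000 - (-3)·0.0000) / (8) = 1.5000
  x2 = (-10 - (3)·1.5000 - (-3)·0.0000) / (8) = -1.8125
  x3 = (1 - (3)·1.5000 - (-3)·-1.8125) / (8) = -1.1172
Iteration 2:
  x1 = (12 - (-2)·-1.8125 - (-3)·-1.1172) / (8) = 0.6279
  x2 = (-10 - (3)·0.6279 - (-3)·-1.1172) / (8) = -1.9044
  x3 = (1 - (3)·0.6279 - (-3)·-1.9044) / (8) = -0.8246
Residual b − A·x = (0.6942, 0.8777, -0.0001); ∞-norm = 0.8777

0.8777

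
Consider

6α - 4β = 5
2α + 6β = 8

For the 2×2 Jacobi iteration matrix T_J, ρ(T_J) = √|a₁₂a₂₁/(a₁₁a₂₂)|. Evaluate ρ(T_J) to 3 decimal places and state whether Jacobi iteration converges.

0.471

a₁₂a₂₁/(a₁₁a₂₂) = (-4)·(2) / ((6)·(6)) = -0.222222
ρ = √|-0.222222| = √0.222222 = 0.471
ρ < 1, so Jacobi converges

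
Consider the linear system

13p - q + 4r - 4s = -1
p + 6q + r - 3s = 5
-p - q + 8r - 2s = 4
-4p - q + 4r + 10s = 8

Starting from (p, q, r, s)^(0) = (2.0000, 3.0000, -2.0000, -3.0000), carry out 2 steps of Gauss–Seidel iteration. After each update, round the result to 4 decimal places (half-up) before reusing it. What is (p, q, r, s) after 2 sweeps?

Iteration 1:
  p = (-1 - (-1)·3.0000 - (4)·-2.0000 - (-4)·-3.0000) / (13) = -0.1538
  q = (5 - (1)·-0.1538 - (1)·-2.0000 - (-3)·-3.0000) / (6) = -0.3077
  r = (4 - (-1)·-0.1538 - (-1)·-0.3077 - (-2)·-3.0000) / (8) = -0.3077
  s = (8 - (-4)·-0.1538 - (-1)·-0.3077 - (4)·-0.3077) / (10) = 0.8308
Iteration 2:
  p = (-1 - (-1)·-0.3077 - (4)·-0.3077 - (-4)·0.8308) / (13) = 0.2497
  q = (5 - (1)·0.2497 - (1)·-0.3077 - (-3)·0.8308) / (6) = 1.2584
  r = (4 - (-1)·0.2497 - (-1)·1.2584 - (-2)·0.8308) / (8) = 0.8962
  s = (8 - (-4)·0.2497 - (-1)·1.2584 - (4)·0.8962) / (10) = 0.6672

(0.2497, 1.2584, 0.8962, 0.6672)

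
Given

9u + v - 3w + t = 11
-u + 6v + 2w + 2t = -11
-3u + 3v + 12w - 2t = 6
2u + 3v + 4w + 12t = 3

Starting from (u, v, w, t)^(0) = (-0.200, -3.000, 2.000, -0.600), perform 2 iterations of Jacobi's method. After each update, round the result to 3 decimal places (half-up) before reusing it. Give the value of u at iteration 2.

Iteration 1:
  u = (11 - (1)·-3.000 - (-3)·2.000 - (1)·-0.600) / (9) = 2.289
  v = (-11 - (-1)·-0.200 - (2)·2.000 - (2)·-0.600) / (6) = -2.333
  w = (6 - (-3)·-0.200 - (3)·-3.000 - (-2)·-0.600) / (12) = 1.100
  t = (3 - (2)·-0.200 - (3)·-3.000 - (4)·2.000) / (12) = 0.367
Iteration 2:
  u = (11 - (1)·-2.333 - (-3)·1.100 - (1)·0.367) / (9) = 1.807
  v = (-11 - (-1)·2.289 - (2)·1.100 - (2)·0.367) / (6) = -1.941
  w = (6 - (-3)·2.289 - (3)·-2.333 - (-2)·0.367) / (12) = 1.717
  t = (3 - (2)·2.289 - (3)·-2.333 - (4)·1.100) / (12) = 0.085

1.807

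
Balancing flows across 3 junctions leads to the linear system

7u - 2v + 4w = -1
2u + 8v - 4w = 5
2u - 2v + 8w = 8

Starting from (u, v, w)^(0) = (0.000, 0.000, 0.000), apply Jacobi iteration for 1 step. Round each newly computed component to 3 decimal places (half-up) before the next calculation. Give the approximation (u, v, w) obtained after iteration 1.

(-0.143, 0.625, 1.000)

Iteration 1:
  u = (-1 - (-2)·0.000 - (4)·0.000) / (7) = -0.143
  v = (5 - (2)·0.000 - (-4)·0.000) / (8) = 0.625
  w = (8 - (2)·0.000 - (-2)·0.000) / (8) = 1.000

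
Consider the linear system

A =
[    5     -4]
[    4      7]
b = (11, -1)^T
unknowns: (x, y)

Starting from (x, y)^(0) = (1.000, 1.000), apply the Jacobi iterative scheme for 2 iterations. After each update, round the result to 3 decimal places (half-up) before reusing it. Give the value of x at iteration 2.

Iteration 1:
  x = (11 - (-4)·1.000) / (5) = 3.000
  y = (-1 - (4)·1.000) / (7) = -0.714
Iteration 2:
  x = (11 - (-4)·-0.714) / (5) = 1.629
  y = (-1 - (4)·3.000) / (7) = -1.857

1.629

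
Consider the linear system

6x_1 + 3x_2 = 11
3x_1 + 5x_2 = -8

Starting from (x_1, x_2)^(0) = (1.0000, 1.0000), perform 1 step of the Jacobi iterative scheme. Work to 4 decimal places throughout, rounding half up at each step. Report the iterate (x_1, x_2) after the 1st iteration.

Iteration 1:
  x_1 = (11 - (3)·1.0000) / (6) = 1.3333
  x_2 = (-8 - (3)·1.0000) / (5) = -2.2000

(1.3333, -2.2000)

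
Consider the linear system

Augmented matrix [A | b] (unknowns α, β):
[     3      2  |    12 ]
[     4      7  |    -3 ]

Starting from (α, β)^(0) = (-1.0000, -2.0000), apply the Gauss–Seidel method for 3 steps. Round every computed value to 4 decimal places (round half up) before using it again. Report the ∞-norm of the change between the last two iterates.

0.3749

Iteration 1:
  α = (12 - (2)·-2.0000) / (3) = 5.3333
  β = (-3 - (4)·5.3333) / (7) = -3.4762
Iteration 2:
  α = (12 - (2)·-3.4762) / (3) = 6.3175
  β = (-3 - (4)·6.3175) / (7) = -4.0386
Iteration 3:
  α = (12 - (2)·-4.0386) / (3) = 6.6924
  β = (-3 - (4)·6.6924) / (7) = -4.2528
Change: (0.3749, -0.2142) → max |·| = 0.3749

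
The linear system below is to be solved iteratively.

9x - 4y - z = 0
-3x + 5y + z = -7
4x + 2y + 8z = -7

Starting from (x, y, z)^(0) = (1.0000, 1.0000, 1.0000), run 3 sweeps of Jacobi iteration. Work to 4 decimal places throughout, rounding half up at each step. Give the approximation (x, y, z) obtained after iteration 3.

(-0.4299, -1.5944, -0.3771)

Iteration 1:
  x = (0 - (-4)·1.0000 - (-1)·1.0000) / (9) = 0.5556
  y = (-7 - (-3)·1.0000 - (1)·1.0000) / (5) = -1.0000
  z = (-7 - (4)·1.0000 - (2)·1.0000) / (8) = -1.6250
Iteration 2:
  x = (0 - (-4)·-1.0000 - (-1)·-1.6250) / (9) = -0.6250
  y = (-7 - (-3)·0.5556 - (1)·-1.6250) / (5) = -0.7416
  z = (-7 - (4)·0.5556 - (2)·-1.0000) / (8) = -0.9028
Iteration 3:
  x = (0 - (-4)·-0.7416 - (-1)·-0.9028) / (9) = -0.4299
  y = (-7 - (-3)·-0.6250 - (1)·-0.9028) / (5) = -1.5944
  z = (-7 - (4)·-0.6250 - (2)·-0.7416) / (8) = -0.3771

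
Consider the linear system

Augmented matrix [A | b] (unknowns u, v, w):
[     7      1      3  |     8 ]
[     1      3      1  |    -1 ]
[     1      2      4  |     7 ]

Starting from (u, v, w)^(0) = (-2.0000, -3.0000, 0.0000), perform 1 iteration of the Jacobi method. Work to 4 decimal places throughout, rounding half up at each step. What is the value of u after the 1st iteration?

1.5714

Iteration 1:
  u = (8 - (1)·-3.0000 - (3)·0.0000) / (7) = 1.5714
  v = (-1 - (1)·-2.0000 - (1)·0.0000) / (3) = 0.3333
  w = (7 - (1)·-2.0000 - (2)·-3.0000) / (4) = 3.7500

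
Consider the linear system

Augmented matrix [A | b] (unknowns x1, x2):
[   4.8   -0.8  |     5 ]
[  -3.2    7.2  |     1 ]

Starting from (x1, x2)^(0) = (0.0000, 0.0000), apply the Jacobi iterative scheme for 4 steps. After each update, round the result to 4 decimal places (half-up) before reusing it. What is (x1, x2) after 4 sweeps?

(1.1437, 0.6464)

Iteration 1:
  x1 = (5 - (-0.8)·0.0000) / (4.8) = 1.0417
  x2 = (1 - (-3.2)·0.0000) / (7.2) = 0.1389
Iteration 2:
  x1 = (5 - (-0.8)·0.1389) / (4.8) = 1.0648
  x2 = (1 - (-3.2)·1.0417) / (7.2) = 0.6019
Iteration 3:
  x1 = (5 - (-0.8)·0.6019) / (4.8) = 1.1420
  x2 = (1 - (-3.2)·1.0648) / (7.2) = 0.6121
Iteration 4:
  x1 = (5 - (-0.8)·0.6121) / (4.8) = 1.1437
  x2 = (1 - (-3.2)·1.1420) / (7.2) = 0.6464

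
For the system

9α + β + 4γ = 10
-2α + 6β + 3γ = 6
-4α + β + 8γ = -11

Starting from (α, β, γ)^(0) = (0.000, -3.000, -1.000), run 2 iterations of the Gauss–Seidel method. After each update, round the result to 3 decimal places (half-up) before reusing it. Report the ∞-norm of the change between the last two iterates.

0.705

Iteration 1:
  α = (10 - (1)·-3.000 - (4)·-1.000) / (9) = 1.889
  β = (6 - (-2)·1.889 - (3)·-1.000) / (6) = 2.130
  γ = (-11 - (-4)·1.889 - (1)·2.130) / (8) = -0.697
Iteration 2:
  α = (10 - (1)·2.130 - (4)·-0.697) / (9) = 1.184
  β = (6 - (-2)·1.184 - (3)·-0.697) / (6) = 1.743
  γ = (-11 - (-4)·1.184 - (1)·1.743) / (8) = -1.001
Change: (-0.705, -0.387, -0.304) → max |·| = 0.705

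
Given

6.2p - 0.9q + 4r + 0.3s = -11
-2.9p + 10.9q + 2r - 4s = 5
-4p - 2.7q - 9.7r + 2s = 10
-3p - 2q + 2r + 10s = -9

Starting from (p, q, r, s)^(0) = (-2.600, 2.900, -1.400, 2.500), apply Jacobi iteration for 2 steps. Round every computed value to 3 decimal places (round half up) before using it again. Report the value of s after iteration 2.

Iteration 1:
  p = (-11 - (-0.9)·2.900 - (4)·-1.400 - (0.3)·2.500) / (6.2) = -0.571
  q = (5 - (-2.9)·-2.600 - (2)·-1.400 - (-4)·2.500) / (10.9) = 0.941
  r = (10 - (-4)·-2.600 - (-2.7)·2.900 - (2)·2.500) / (-9.7) = -0.251
  s = (-9 - (-3)·-2.600 - (-2)·2.900 - (2)·-1.400) / (10) = -0.820
Iteration 2:
  p = (-11 - (-0.9)·0.941 - (4)·-0.251 - (0.3)·-0.820) / (6.2) = -1.436
  q = (5 - (-2.9)·-0.571 - (2)·-0.251 - (-4)·-0.820) / (10.9) = 0.052
  r = (10 - (-4)·-0.571 - (-2.7)·0.941 - (2)·-0.820) / (-9.7) = -1.226
  s = (-9 - (-3)·-0.571 - (-2)·0.941 - (2)·-0.251) / (10) = -0.833

-0.833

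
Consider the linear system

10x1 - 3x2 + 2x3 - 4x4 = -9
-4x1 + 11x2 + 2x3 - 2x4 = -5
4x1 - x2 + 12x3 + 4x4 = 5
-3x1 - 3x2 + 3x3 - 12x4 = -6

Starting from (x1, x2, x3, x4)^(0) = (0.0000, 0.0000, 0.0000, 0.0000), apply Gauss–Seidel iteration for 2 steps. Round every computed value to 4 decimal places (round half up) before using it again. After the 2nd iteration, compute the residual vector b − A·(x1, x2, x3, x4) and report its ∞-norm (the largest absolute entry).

Iteration 1:
  x1 = (-9 - (-3)·0.0000 - (2)·0.0000 - (-4)·0.0000) / (10) = -0.9000
  x2 = (-5 - (-4)·-0.9000 - (2)·0.0000 - (-2)·0.0000) / (11) = -0.7818
  x3 = (5 - (4)·-0.9000 - (-1)·-0.7818 - (4)·0.0000) / (12) = 0.6515
  x4 = (-6 - (-3)·-0.9000 - (-3)·-0.7818 - (3)·0.6515) / (-12) = 1.0833
Iteration 2:
  x1 = (-9 - (-3)·-0.7818 - (2)·0.6515 - (-4)·1.0833) / (10) = -0.8315
  x2 = (-5 - (-4)·-0.8315 - (2)·0.6515 - (-2)·1.0833) / (11) = -0.6784
  x3 = (5 - (4)·-0.8315 - (-1)·-0.6784 - (4)·1.0833) / (12) = 0.2762
  x4 = (-6 - (-3)·-0.8315 - (-3)·-0.6784 - (3)·0.2762) / (-12) = 0.9465
Residual b − A·x = (0.5134, 0.4770, 0.5472, -0.0003); ∞-norm = 0.5472

0.5472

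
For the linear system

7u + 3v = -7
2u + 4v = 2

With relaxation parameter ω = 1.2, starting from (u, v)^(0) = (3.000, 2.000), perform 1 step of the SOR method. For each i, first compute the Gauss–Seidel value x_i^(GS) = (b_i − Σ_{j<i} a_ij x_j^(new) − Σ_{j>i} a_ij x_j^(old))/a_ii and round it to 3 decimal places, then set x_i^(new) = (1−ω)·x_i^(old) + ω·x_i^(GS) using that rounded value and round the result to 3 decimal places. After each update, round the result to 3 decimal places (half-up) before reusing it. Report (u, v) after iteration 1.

Iteration 1:
  u: GS value = (-7 - (3)·2.000) / (7) = -1.857;  u ← (1−ω)·3.000 + ω·-1.857 = -2.828
  v: GS value = (2 - (2)·-2.828) / (4) = 1.914;  v ← (1−ω)·2.000 + ω·1.914 = 1.897

(-2.828, 1.897)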